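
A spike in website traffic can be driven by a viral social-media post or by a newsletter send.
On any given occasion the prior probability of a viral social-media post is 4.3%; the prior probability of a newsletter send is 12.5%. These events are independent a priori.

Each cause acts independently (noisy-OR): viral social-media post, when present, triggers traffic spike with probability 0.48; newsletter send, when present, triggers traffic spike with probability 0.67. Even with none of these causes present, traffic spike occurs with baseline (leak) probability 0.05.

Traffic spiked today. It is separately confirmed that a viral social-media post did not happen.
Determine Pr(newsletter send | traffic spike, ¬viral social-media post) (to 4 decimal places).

Pr(newsletter send | traffic spike, ¬viral social-media post) ≈ 0.6623

Under noisy-OR, P(traffic spike | causes) = 1 − (1−0.05)·∏(1−qᵢ) over the active causes.
Sum P(traffic spike|·) weighted by the priors over both values of newsletter send:
  P(traffic spike | ¬viral social-media post) = 0.05×0.875 + 0.6865×0.125
        = 0.043750 + 0.085812 = 0.129562
The terms with newsletter send present sum to 0.085812, so
  P(newsletter send | traffic spike, ¬viral social-media post) = 0.085812 / 0.129562 ≈ 0.6623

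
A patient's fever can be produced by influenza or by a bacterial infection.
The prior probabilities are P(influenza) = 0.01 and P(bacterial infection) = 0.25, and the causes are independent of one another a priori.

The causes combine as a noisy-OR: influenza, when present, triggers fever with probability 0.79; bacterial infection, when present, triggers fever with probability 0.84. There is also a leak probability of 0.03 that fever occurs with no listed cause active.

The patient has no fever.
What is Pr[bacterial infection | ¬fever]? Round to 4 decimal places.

Pr[bacterial infection | ¬fever] ≈ 0.0506

Under noisy-OR, P(fever | causes) = 1 − (1−0.03)·∏(1−qᵢ) over the active causes.
Weight on bacterial infection=true, given the evidence: 0.038412 + 0.000081 = 0.038493
Denominator P(¬fever): 0.97·0.99·0.75 + 0.1552·0.99·0.25 + 0.2037·0.01·0.75 + 0.032592·0.01·0.25 = 0.760246
Posterior = 0.038493 / 0.760246 ≈ 0.0506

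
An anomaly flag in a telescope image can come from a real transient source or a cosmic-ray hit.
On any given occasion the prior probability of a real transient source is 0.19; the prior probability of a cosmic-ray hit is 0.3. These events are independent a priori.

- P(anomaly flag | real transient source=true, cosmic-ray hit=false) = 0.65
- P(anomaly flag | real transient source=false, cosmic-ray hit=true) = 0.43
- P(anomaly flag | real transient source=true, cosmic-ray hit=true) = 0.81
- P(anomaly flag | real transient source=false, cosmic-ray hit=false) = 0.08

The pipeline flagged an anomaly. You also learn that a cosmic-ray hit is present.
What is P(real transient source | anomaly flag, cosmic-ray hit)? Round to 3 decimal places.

P(real transient source | anomaly flag, cosmic-ray hit) ≈ 0.306

Weight on real transient source=true, given the evidence: 0.81·0.19 = 0.153900
Denominator P(anomaly flag | cosmic-ray hit): 0.43·0.81 + 0.81·0.19 = 0.502200
P(real transient source | anomaly flag, cosmic-ray hit) = 0.153900/0.502200 ≈ 0.306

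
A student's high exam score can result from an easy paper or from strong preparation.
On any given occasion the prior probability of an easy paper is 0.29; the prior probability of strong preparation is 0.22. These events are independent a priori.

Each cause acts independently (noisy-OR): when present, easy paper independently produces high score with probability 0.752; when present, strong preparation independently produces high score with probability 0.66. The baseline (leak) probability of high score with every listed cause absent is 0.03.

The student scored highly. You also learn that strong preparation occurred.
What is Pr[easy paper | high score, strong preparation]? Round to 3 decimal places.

Pr[easy paper | high score, strong preparation] ≈ 0.359

Under noisy-OR, P(high score | causes) = 1 − (1−0.03)·∏(1−qᵢ) over the active causes.
P(high score | strong preparation) = 0.6702·0.71 + 0.91821·0.29 = 0.475842 + 0.266281 = 0.742123
Of this, 0.266281 comes from 0.91821·0.29 (the easy paper=true cases).
P(easy paper | high score, strong preparation) = 0.266281 / 0.742123 ≈ 0.359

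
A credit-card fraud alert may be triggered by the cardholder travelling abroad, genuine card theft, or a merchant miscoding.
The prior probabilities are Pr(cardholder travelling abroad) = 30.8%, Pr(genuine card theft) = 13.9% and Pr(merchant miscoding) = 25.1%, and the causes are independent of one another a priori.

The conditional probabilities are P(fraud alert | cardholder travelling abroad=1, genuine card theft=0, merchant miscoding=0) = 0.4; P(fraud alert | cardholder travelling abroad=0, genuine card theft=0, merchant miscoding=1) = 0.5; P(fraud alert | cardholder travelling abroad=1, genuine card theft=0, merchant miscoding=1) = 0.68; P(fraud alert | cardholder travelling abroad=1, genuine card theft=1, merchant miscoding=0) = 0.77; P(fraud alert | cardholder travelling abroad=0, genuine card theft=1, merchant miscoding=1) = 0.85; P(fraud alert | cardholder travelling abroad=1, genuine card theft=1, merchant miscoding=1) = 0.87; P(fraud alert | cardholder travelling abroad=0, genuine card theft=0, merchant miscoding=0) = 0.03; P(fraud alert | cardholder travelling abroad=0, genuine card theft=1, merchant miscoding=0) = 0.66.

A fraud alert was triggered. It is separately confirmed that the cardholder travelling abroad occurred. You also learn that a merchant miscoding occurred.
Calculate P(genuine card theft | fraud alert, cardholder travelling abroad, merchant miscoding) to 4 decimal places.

P(genuine card theft | fraud alert, cardholder travelling abroad, merchant miscoding) ≈ 0.1712

P(fraud alert | cardholder travelling abroad, merchant miscoding) = 0.68*0.861 + 0.87*0.139 = 0.585480 + 0.120930 = 0.706410
Of this, 0.120930 comes from 0.87*0.139 (the genuine card theft=true cases).
So P(genuine card theft | fraud alert, cardholder travelling abroad, merchant miscoding) = 0.120930/0.706410 ≈ 0.1712.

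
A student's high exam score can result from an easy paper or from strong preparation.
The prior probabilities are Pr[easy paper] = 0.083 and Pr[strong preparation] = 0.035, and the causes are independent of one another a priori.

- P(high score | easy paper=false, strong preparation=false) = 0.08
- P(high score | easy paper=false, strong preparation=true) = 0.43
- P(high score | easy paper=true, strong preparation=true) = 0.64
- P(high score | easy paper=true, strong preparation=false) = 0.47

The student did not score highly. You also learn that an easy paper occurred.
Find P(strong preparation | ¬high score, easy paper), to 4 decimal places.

Enumerate both values of strong preparation and weight by the priors:
  P(¬high score | easy paper) = 0.53·0.965 + 0.36·0.035
        = 0.511450 + 0.012600 = 0.524050
Configurations with strong preparation contribute 0.012600, so
  P(strong preparation | ¬high score, easy paper) = 0.012600 / 0.524050 ≈ 0.0240

P(strong preparation | ¬high score, easy paper) ≈ 0.0240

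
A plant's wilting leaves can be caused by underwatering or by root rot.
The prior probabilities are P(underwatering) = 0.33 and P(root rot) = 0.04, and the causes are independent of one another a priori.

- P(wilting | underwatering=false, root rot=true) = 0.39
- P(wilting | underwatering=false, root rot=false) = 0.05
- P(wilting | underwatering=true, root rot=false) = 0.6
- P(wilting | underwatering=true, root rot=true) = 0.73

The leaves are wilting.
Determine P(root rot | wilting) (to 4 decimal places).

By total probability over the 4 (underwatering, root rot) configurations:
  P(wilting) = 0.05×0.67×0.96 + 0.39×0.67×0.04 + 0.6×0.33×0.96 + 0.73×0.33×0.04
        = 0.032160 + 0.010452 + 0.190080 + 0.009636 = 0.242328
The terms with root rot present sum to 0.020088, so
  P(root rot | wilting) = 0.020088 / 0.242328 ≈ 0.0829

P(root rot | wilting) ≈ 0.0829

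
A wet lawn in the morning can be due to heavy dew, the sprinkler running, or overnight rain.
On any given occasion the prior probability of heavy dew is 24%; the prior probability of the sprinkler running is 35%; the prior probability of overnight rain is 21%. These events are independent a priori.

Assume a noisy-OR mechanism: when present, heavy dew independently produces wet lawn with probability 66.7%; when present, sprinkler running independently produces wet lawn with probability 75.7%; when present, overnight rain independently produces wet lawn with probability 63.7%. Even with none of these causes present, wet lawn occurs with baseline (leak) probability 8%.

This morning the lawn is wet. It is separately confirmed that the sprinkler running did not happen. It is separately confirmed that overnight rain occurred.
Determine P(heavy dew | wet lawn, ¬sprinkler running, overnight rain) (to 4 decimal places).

Under noisy-OR, P(wet lawn | causes) = 1 − (1−0.08)·∏(1−qᵢ) over the active causes.
Enumerate both values of heavy dew and weight by the priors:
  P(wet lawn | ¬sprinkler running, overnight rain) = 0.66604·0.76 + 0.888791·0.24
        = 0.506190 + 0.213310 = 0.719500
The terms with heavy dew present sum to 0.213310, so
  P(heavy dew | wet lawn, ¬sprinkler running, overnight rain) = 0.213310 / 0.719500 ≈ 0.2965

P(heavy dew | wet lawn, ¬sprinkler running, overnight rain) ≈ 0.2965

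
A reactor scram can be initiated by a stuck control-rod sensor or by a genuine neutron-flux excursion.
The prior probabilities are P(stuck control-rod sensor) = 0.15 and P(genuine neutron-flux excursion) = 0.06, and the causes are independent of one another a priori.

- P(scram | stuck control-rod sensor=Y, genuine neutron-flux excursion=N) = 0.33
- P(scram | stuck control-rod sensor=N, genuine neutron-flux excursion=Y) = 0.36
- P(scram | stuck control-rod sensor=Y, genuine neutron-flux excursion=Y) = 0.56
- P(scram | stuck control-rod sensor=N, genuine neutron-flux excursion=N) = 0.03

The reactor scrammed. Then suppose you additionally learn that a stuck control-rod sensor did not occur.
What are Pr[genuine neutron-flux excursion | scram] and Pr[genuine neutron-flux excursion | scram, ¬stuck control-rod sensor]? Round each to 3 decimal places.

P(scram) = 0.03×0.85×0.94 + 0.36×0.85×0.06 + 0.33×0.15×0.94 + 0.56×0.15×0.06 = 0.023970 + 0.018360 + 0.046530 + 0.005040 = 0.093900
The genuine neutron-flux excursion-present share is 0.018360 + 0.005040 = 0.023400.
P(genuine neutron-flux excursion | scram) = 0.023400 / 0.093900 ≈ 0.249

Now condition on the additional information:
P(scram | ¬stuck control-rod sensor) = 0.03×0.94 + 0.36×0.06 = 0.028200 + 0.021600 = 0.049800
Of this, 0.021600 comes from 0.36×0.06 (the genuine neutron-flux excursion=true cases).
So P(genuine neutron-flux excursion | scram, ¬stuck control-rod sensor) = 0.021600/0.049800 ≈ 0.434.
Ruling out stuck control-rod sensor raises the posterior on genuine neutron-flux excursion — the flip side of explaining away.

Pr[genuine neutron-flux excursion | scram] ≈ 0.249; Pr[genuine neutron-flux excursion | scram, ¬stuck control-rod sensor] ≈ 0.434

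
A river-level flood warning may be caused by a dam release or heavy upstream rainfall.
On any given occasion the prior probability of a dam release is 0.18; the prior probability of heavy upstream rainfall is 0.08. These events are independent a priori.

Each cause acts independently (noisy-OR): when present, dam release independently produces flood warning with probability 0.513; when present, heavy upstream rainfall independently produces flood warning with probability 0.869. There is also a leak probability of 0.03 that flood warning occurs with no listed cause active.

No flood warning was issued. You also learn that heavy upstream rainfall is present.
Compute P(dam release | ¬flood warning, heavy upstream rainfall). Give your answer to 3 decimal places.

Under noisy-OR, P(flood warning | causes) = 1 − (1−0.03)·∏(1−qᵢ) over the active causes.
Numerator (weight on configurations with dam release): 0.061883×0.18 = 0.011139
Normalizer over all consistent configurations: 0.12707×0.82 + 0.061883×0.18 = 0.115336
Posterior = 0.011139 / 0.115336 ≈ 0.097

P(dam release | ¬flood warning, heavy upstream rainfall) ≈ 0.097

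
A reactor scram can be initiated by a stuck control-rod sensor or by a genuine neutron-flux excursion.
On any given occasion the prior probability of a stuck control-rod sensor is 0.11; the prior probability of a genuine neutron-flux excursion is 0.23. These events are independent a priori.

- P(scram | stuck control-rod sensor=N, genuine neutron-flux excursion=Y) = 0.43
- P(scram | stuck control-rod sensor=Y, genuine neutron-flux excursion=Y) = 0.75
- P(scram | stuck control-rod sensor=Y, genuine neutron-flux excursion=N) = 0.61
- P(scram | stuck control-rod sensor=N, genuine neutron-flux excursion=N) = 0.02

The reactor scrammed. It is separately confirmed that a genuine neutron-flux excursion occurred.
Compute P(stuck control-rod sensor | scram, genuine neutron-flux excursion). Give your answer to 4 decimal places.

P(stuck control-rod sensor | scram, genuine neutron-flux excursion) ≈ 0.1773

P(scram | genuine neutron-flux excursion) = 0.43·0.89 + 0.75·0.11 = 0.382700 + 0.082500 = 0.465200
Restricting to configurations with stuck control-rod sensor present: 0.75·0.11 = 0.082500.
So P(stuck control-rod sensor | scram, genuine neutron-flux excursion) = 0.082500/0.465200 ≈ 0.1773.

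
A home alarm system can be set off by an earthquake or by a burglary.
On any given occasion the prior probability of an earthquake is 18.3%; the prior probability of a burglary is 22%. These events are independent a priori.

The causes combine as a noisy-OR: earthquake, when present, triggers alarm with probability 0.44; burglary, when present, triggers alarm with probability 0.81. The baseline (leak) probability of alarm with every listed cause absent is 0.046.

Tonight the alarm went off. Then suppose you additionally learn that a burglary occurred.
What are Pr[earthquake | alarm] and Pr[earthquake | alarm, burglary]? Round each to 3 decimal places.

Under noisy-OR, P(alarm | causes) = 1 − (1−0.046)·∏(1−qᵢ) over the active causes.
Sum P(alarm|·) weighted by the priors over the 4 (earthquake, burglary) configurations:
  P(alarm) = 0.046·0.817·0.78 + 0.81874·0.817·0.22 + 0.46576·0.183·0.78 + 0.898494·0.183·0.22
        = 0.029314 + 0.147160 + 0.066483 + 0.036173 = 0.279130
Configurations with earthquake contribute 0.102656, so
  P(earthquake | alarm) = 0.102656 / 0.279130 ≈ 0.368

Now also conditioning on burglary=true:
Enumerate both values of earthquake and weight by the priors:
  P(alarm | burglary) = 0.81874·0.817 + 0.898494·0.183
        = 0.668911 + 0.164424 = 0.833335
The terms with earthquake present sum to 0.164424, so
  P(earthquake | alarm, burglary) = 0.164424 / 0.833335 ≈ 0.197
This is intercausal reasoning (explaining away): once burglary accounts for the alarm, earthquake becomes less likely.

Pr[earthquake | alarm] ≈ 0.368; Pr[earthquake | alarm, burglary] ≈ 0.197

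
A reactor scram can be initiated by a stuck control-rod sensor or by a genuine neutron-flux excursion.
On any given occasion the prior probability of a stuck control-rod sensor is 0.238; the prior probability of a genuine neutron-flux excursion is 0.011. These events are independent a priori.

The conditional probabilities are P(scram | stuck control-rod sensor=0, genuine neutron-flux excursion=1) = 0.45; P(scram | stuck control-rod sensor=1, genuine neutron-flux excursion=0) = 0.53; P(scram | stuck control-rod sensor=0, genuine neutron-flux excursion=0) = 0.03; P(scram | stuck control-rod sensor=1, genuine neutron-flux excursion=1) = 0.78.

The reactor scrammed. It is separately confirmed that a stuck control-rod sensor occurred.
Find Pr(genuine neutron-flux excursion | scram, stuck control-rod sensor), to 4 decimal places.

Pr(genuine neutron-flux excursion | scram, stuck control-rod sensor) ≈ 0.0161

Sum P(scram|·) weighted by the priors over both values of genuine neutron-flux excursion:
  P(scram | stuck control-rod sensor) = 0.53*0.989 + 0.78*0.011
        = 0.524170 + 0.008580 = 0.532750
Keeping only the genuine neutron-flux excursion-present terms gives 0.008580, so
  P(genuine neutron-flux excursion | scram, stuck control-rod sensor) = 0.008580 / 0.532750 ≈ 0.0161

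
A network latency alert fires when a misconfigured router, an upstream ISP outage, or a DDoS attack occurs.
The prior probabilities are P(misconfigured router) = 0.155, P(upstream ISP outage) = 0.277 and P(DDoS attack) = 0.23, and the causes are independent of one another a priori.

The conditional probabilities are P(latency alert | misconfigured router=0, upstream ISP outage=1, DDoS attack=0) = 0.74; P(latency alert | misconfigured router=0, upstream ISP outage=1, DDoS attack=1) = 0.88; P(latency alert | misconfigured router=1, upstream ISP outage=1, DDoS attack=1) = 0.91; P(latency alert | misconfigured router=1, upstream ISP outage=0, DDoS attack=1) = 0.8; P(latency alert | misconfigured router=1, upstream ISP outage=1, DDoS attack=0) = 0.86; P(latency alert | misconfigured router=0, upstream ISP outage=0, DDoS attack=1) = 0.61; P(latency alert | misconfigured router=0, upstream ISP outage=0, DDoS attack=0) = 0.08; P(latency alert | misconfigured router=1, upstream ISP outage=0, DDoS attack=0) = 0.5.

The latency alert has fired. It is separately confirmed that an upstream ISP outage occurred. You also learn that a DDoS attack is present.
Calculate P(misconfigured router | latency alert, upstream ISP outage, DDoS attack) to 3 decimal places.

P(latency alert | upstream ISP outage, DDoS attack) = 0.88·0.845 + 0.91·0.155 = 0.743600 + 0.141050 = 0.884650
Restricting to configurations with misconfigured router present: 0.91·0.155 = 0.141050.
Hence the posterior is 0.141050/0.884650 ≈ 0.159.

P(misconfigured router | latency alert, upstream ISP outage, DDoS attack) ≈ 0.159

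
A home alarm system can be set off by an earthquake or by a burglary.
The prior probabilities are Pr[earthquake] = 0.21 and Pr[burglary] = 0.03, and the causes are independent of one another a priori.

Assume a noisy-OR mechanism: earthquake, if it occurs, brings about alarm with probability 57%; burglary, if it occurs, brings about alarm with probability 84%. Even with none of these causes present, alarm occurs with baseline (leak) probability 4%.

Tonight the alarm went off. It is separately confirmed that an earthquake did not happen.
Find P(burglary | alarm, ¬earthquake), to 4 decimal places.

P(burglary | alarm, ¬earthquake) ≈ 0.3956

Under noisy-OR, P(alarm | causes) = 1 − (1−0.04)·∏(1−qᵢ) over the active causes.
Sum P(alarm|·) weighted by the priors over both values of burglary:
  P(alarm | ¬earthquake) = 0.04·0.97 + 0.8464·0.03
        = 0.038800 + 0.025392 = 0.064192
The terms with burglary present sum to 0.025392, so
  P(burglary | alarm, ¬earthquake) = 0.025392 / 0.064192 ≈ 0.3956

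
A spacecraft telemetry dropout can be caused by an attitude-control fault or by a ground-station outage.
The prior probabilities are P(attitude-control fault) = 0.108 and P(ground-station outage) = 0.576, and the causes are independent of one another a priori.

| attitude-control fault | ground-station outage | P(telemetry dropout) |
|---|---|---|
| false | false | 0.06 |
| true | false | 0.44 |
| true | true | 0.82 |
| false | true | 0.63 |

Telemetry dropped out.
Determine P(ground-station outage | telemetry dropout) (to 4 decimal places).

Sum P(telemetry dropout|·) weighted by the priors over the 4 (attitude-control fault, ground-station outage) configurations:
  P(telemetry dropout) = 0.06×0.892×0.424 + 0.63×0.892×0.576 + 0.44×0.108×0.424 + 0.82×0.108×0.576
        = 0.022692 + 0.323689 + 0.020148 + 0.051011 = 0.417540
Keeping only the ground-station outage-present terms gives 0.374700, so
  P(ground-station outage | telemetry dropout) = 0.374700 / 0.417540 ≈ 0.8974

P(ground-station outage | telemetry dropout) ≈ 0.8974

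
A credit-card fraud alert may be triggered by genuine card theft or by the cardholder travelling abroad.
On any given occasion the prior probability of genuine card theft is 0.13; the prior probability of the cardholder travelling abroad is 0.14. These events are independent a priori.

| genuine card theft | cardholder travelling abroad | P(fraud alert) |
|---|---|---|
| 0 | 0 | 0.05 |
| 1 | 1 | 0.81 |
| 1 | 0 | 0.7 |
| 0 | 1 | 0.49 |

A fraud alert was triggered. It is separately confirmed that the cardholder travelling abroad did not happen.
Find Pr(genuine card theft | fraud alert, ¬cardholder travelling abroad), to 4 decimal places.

P(fraud alert | ¬cardholder travelling abroad) = 0.05×0.87 + 0.7×0.13 = 0.043500 + 0.091000 = 0.134500
Of this, 0.091000 comes from 0.7×0.13 (the genuine card theft=true cases).
P(genuine card theft | fraud alert, ¬cardholder travelling abroad) = 0.091000 / 0.134500 ≈ 0.6766

Pr(genuine card theft | fraud alert, ¬cardholder travelling abroad) ≈ 0.6766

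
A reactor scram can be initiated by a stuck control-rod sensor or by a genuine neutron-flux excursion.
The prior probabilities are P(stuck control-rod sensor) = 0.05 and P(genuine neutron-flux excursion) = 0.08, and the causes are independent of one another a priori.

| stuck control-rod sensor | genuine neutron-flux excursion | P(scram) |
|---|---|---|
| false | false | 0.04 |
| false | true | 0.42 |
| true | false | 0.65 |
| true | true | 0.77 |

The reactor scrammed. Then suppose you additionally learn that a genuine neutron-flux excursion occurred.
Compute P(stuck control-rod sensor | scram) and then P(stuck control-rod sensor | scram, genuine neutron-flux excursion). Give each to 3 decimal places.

P(stuck control-rod sensor | scram) ≈ 0.330; P(stuck control-rod sensor | scram, genuine neutron-flux excursion) ≈ 0.088

For the numerator, keep only stuck control-rod sensor=true terms: 0.029900 + 0.003080 = 0.032980
Denominator P(scram): 0.04·0.95·0.92 + 0.42·0.95·0.08 + 0.65·0.05·0.92 + 0.77·0.05·0.08 = 0.099860
P(stuck control-rod sensor | scram) = 0.032980/0.099860 ≈ 0.330

Now condition on the additional information:
Weight on stuck control-rod sensor=true, given the evidence: 0.77×0.05 = 0.038500
Denominator P(scram | genuine neutron-flux excursion): 0.42×0.95 + 0.77×0.05 = 0.437500
Posterior = 0.038500 / 0.437500 ≈ 0.088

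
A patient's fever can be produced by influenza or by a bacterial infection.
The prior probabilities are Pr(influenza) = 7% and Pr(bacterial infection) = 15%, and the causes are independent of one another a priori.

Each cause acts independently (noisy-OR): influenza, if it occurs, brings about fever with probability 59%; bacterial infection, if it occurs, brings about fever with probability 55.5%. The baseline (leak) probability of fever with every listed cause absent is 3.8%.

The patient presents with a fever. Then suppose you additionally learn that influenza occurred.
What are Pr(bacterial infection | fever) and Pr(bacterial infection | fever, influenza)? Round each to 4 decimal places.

Under noisy-OR, P(fever | causes) = 1 − (1−0.038)·∏(1−qᵢ) over the active causes.
By total probability over the 4 (influenza, bacterial infection) configurations:
  P(fever) = 0.038·0.93·0.85 + 0.57191·0.93·0.15 + 0.60558·0.07·0.85 + 0.824483·0.07·0.15
        = 0.030039 + 0.079781 + 0.036032 + 0.008657 = 0.154509
Configurations with bacterial infection contribute 0.088438, so
  P(bacterial infection | fever) = 0.088438 / 0.154509 ≈ 0.5724

Now condition on the additional information:
P(fever | influenza) = 0.60558·0.85 + 0.824483·0.15 = 0.514743 + 0.123672 = 0.638415
The bacterial infection-present share is 0.824483·0.15 = 0.123672.
P(bacterial infection | fever, influenza) = 0.123672 / 0.638415 ≈ 0.1937
Conditioning on influenza lowers the posterior on bacterial infection: the classic explaining-away effect in a common-effect structure.

Pr(bacterial infection | fever) ≈ 0.5724; Pr(bacterial infection | fever, influenza) ≈ 0.1937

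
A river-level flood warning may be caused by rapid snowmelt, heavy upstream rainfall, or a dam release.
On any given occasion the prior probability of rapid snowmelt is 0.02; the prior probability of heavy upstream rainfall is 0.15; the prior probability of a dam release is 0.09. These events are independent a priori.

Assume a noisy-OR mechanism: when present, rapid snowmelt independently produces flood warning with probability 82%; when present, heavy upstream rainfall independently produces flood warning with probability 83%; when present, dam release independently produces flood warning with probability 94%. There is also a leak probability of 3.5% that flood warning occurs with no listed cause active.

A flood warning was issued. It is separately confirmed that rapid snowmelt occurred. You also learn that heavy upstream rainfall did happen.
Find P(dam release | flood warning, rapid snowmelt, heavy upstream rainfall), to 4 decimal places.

Under noisy-OR, P(flood warning | causes) = 1 − (1−0.035)·∏(1−qᵢ) over the active causes.
By total probability over both values of dam release:
  P(flood warning | rapid snowmelt, heavy upstream rainfall) = 0.970471*0.91 + 0.998228*0.09
        = 0.883129 + 0.089841 = 0.972970
Configurations with dam release contribute 0.089841, so
  P(dam release | flood warning, rapid snowmelt, heavy upstream rainfall) = 0.089841 / 0.972970 ≈ 0.0923

P(dam release | flood warning, rapid snowmelt, heavy upstream rainfall) ≈ 0.0923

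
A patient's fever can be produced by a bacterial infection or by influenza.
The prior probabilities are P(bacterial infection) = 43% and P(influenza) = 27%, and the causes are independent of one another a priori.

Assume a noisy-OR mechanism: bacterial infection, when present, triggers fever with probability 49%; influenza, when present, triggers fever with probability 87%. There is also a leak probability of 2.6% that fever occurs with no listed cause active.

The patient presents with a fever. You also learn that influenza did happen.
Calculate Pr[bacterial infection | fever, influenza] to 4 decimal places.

Pr[bacterial infection | fever, influenza] ≈ 0.4469

Under noisy-OR, P(fever | causes) = 1 − (1−0.026)·∏(1−qᵢ) over the active causes.
P(fever | influenza) = 0.87338×0.57 + 0.935424×0.43 = 0.497827 + 0.402232 = 0.900059
Restricting to configurations with bacterial infection present: 0.935424×0.43 = 0.402232.
Hence the posterior is 0.402232/0.900059 ≈ 0.4469.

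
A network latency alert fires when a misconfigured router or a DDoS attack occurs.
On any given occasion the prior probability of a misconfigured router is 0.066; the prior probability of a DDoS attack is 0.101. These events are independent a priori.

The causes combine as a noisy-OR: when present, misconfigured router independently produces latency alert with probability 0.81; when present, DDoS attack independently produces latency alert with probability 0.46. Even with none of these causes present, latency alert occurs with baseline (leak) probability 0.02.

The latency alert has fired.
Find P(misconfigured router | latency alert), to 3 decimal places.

P(misconfigured router | latency alert) ≈ 0.470

Under noisy-OR, P(latency alert | causes) = 1 − (1−0.02)·∏(1−qᵢ) over the active causes.
P(latency alert) = 0.02*0.934*0.899 + 0.4708*0.934*0.101 + 0.8138*0.066*0.899 + 0.899452*0.066*0.101 = 0.016793 + 0.044412 + 0.048286 + 0.005996 = 0.115487
Of this, 0.054282 comes from 0.048286 + 0.005996 (the misconfigured router=true cases).
Hence the posterior is 0.054282/0.115487 ≈ 0.470.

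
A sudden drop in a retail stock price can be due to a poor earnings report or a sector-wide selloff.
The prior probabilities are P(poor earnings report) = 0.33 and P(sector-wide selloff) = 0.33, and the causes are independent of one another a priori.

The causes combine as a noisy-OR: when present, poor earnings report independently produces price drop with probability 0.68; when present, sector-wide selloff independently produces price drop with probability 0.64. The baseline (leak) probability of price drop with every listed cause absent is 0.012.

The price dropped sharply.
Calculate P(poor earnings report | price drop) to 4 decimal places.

Under noisy-OR, P(price drop | causes) = 1 − (1−0.012)·∏(1−qᵢ) over the active causes.
By total probability over the 4 (poor earnings report, sector-wide selloff) configurations:
  P(price drop) = 0.012×0.67×0.67 + 0.64432×0.67×0.33 + 0.68384×0.33×0.67 + 0.886182×0.33×0.33
        = 0.005387 + 0.142459 + 0.151197 + 0.096505 = 0.395548
Configurations with poor earnings report contribute 0.247702, so
  P(poor earnings report | price drop) = 0.247702 / 0.395548 ≈ 0.6262

P(poor earnings report | price drop) ≈ 0.6262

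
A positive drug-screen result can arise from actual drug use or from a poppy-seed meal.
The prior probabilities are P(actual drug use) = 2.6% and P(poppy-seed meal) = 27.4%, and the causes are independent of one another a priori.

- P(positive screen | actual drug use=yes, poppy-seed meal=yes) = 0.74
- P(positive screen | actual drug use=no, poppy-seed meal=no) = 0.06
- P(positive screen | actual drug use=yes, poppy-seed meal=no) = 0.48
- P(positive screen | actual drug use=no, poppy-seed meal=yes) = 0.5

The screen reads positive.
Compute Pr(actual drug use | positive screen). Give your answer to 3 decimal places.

Numerator (weight on configurations with actual drug use): 0.009060 + 0.005272 = 0.014332
The normalizing constant is 0.06·0.974·0.726 + 0.5·0.974·0.274 + 0.48·0.026·0.726 + 0.74·0.026·0.274 = 0.190197
Posterior = 0.014332 / 0.190197 ≈ 0.075

Pr(actual drug use | positive screen) ≈ 0.075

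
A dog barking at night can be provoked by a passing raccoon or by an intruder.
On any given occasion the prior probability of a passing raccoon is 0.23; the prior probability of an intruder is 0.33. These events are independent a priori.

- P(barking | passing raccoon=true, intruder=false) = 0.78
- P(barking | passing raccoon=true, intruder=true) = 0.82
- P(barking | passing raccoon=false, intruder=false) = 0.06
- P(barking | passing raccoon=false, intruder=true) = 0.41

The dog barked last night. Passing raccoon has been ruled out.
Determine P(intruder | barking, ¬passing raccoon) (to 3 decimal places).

P(intruder | barking, ¬passing raccoon) ≈ 0.771

By total probability over both values of intruder:
  P(barking | ¬passing raccoon) = 0.06×0.67 + 0.41×0.33
        = 0.040200 + 0.135300 = 0.175500
Keeping only the intruder-present terms gives 0.135300, so
  P(intruder | barking, ¬passing raccoon) = 0.135300 / 0.175500 ≈ 0.771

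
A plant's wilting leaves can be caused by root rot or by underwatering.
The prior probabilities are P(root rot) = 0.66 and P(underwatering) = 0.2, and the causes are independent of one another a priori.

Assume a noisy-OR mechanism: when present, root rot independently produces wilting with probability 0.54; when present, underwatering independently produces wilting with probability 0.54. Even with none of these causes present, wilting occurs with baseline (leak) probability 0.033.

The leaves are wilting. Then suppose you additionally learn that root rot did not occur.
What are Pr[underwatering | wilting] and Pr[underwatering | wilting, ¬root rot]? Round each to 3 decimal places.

Under noisy-OR, P(wilting | causes) = 1 − (1−0.033)·∏(1−qᵢ) over the active causes.
Enumerate the 4 (root rot, underwatering) configurations and weight by the priors:
  P(wilting) = 0.033·0.34·0.8 + 0.55518·0.34·0.2 + 0.55518·0.66·0.8 + 0.795383·0.66·0.2
        = 0.008976 + 0.037752 + 0.293135 + 0.104991 = 0.444854
The terms with underwatering present sum to 0.142743, so
  P(underwatering | wilting) = 0.142743 / 0.444854 ≈ 0.321

Now also conditioning on root rot≠true:
Weight on underwatering=true, given the evidence: 0.55518·0.2 = 0.111036
Normalizer over all consistent configurations: 0.033·0.8 + 0.55518·0.2 = 0.137436
P(underwatering | wilting, ¬root rot) = 0.111036/0.137436 ≈ 0.808
Ruling out root rot raises the posterior on underwatering — the flip side of explaining away.

Pr[underwatering | wilting] ≈ 0.321; Pr[underwatering | wilting, ¬root rot] ≈ 0.808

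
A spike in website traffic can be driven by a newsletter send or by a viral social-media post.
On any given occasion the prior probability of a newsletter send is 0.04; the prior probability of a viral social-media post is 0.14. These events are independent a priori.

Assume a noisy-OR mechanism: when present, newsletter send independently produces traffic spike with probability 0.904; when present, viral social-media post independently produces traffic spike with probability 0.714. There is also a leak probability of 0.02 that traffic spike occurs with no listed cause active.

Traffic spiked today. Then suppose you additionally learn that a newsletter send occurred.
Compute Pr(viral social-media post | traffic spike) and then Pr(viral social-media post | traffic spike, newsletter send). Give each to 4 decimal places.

Pr(viral social-media post | traffic spike) ≈ 0.6819; Pr(viral social-media post | traffic spike, newsletter send) ≈ 0.1488

Under noisy-OR, P(traffic spike | causes) = 1 − (1−0.02)·∏(1−qᵢ) over the active causes.
Numerator (weight on configurations with viral social-media post): 0.096730 + 0.005449 = 0.102179
Denominator P(traffic spike): 0.02×0.96×0.86 + 0.71972×0.96×0.14 + 0.90592×0.04×0.86 + 0.973093×0.04×0.14 = 0.149855
Posterior = 0.102179 / 0.149855 ≈ 0.6819

Now condition on the additional information:
By total probability over both values of viral social-media post:
  P(traffic spike | newsletter send) = 0.90592·0.86 + 0.973093·0.14
        = 0.779091 + 0.136233 = 0.915324
The terms with viral social-media post present sum to 0.136233, so
  P(viral social-media post | traffic spike, newsletter send) = 0.136233 / 0.915324 ≈ 0.1488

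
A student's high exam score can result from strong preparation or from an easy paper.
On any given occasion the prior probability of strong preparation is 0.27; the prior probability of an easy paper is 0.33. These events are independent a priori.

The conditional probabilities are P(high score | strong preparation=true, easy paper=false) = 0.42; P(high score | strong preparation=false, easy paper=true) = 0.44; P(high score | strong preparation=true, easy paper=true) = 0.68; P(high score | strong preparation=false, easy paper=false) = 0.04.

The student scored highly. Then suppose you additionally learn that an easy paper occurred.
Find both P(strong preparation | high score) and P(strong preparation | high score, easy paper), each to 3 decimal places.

For the numerator, keep only strong preparation=true terms: 0.075978 + 0.060588 = 0.136566
The normalizing constant is 0.04*0.73*0.67 + 0.44*0.73*0.33 + 0.42*0.27*0.67 + 0.68*0.27*0.33 = 0.262126
Posterior = 0.136566 / 0.262126 ≈ 0.521

Now condition on the additional information:
P(high score | easy paper) = 0.44*0.73 + 0.68*0.27 = 0.321200 + 0.183600 = 0.504800
Of this, 0.183600 comes from 0.68*0.27 (the strong preparation=true cases).
Hence the posterior is 0.183600/0.504800 ≈ 0.364.

P(strong preparation | high score) ≈ 0.521; P(strong preparation | high score, easy paper) ≈ 0.364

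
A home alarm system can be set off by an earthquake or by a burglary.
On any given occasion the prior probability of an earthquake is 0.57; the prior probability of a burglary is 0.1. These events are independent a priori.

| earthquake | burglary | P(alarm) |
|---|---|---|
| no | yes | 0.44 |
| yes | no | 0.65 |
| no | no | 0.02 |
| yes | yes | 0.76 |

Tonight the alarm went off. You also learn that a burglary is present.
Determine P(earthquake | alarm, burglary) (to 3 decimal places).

P(alarm | burglary) = 0.44*0.43 + 0.76*0.57 = 0.189200 + 0.433200 = 0.622400
The earthquake-present share is 0.76*0.57 = 0.433200.
So P(earthquake | alarm, burglary) = 0.433200/0.622400 ≈ 0.696.

P(earthquake | alarm, burglary) ≈ 0.696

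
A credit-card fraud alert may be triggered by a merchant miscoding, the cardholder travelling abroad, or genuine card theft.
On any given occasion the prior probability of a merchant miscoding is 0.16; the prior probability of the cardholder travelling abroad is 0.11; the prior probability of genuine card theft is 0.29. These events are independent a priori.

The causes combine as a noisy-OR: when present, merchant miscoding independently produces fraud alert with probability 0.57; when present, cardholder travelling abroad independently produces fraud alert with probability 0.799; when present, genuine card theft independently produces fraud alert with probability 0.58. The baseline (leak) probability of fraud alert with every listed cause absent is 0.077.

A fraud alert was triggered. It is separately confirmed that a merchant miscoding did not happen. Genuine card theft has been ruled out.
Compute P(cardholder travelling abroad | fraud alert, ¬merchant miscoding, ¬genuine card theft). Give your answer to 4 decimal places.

P(cardholder travelling abroad | fraud alert, ¬merchant miscoding, ¬genuine card theft) ≈ 0.5666

Under noisy-OR, P(fraud alert | causes) = 1 − (1−0.077)·∏(1−qᵢ) over the active causes.
Enumerate both values of cardholder travelling abroad and weight by the priors:
  P(fraud alert | ¬merchant miscoding, ¬genuine card theft) = 0.077×0.89 + 0.814477×0.11
        = 0.068530 + 0.089592 = 0.158122
Configurations with cardholder travelling abroad contribute 0.089592, so
  P(cardholder travelling abroad | fraud alert, ¬merchant miscoding, ¬genuine card theft) = 0.089592 / 0.158122 ≈ 0.5666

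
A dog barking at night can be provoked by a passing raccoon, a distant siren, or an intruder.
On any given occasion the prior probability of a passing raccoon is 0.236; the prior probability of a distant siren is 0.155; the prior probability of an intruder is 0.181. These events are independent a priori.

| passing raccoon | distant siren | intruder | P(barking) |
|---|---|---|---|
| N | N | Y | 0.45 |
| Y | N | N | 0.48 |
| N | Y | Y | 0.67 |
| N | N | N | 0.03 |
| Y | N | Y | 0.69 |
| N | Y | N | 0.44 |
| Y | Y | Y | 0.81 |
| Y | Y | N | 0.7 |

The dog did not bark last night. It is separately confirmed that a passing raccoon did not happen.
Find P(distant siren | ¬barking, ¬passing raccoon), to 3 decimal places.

By total probability over the 4 (distant siren, intruder) configurations:
  P(¬barking | ¬passing raccoon) = 0.97×0.845×0.819 + 0.55×0.845×0.181 + 0.56×0.155×0.819 + 0.33×0.155×0.181
        = 0.671293 + 0.084120 + 0.071089 + 0.009258 = 0.835760
The terms with distant siren present sum to 0.080347, so
  P(distant siren | ¬barking, ¬passing raccoon) = 0.080347 / 0.835760 ≈ 0.096

P(distant siren | ¬barking, ¬passing raccoon) ≈ 0.096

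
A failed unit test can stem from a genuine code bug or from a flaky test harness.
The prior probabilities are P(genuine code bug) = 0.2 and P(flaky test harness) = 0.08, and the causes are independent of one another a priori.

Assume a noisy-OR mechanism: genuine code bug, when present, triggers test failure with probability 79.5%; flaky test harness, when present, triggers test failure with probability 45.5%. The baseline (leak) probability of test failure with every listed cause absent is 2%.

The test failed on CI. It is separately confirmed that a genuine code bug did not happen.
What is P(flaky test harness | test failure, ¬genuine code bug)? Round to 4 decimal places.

P(flaky test harness | test failure, ¬genuine code bug) ≈ 0.6695

Under noisy-OR, P(test failure | causes) = 1 − (1−0.02)·∏(1−qᵢ) over the active causes.
Numerator (weight on configurations with flaky test harness): 0.4659×0.08 = 0.037272
Denominator P(test failure | ¬genuine code bug): 0.02×0.92 + 0.4659×0.08 = 0.055672
Posterior = 0.037272 / 0.055672 ≈ 0.6695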